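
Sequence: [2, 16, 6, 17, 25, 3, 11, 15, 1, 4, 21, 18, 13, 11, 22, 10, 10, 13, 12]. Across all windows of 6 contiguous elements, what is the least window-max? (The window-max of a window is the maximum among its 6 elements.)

2 16 6 17 25 3 → max 25
16 6 17 25 3 11 → max 25
6 17 25 3 11 15 → max 25
17 25 3 11 15 1 → max 25
25 3 11 15 1 4 → max 25
3 11 15 1 4 21 → max 21
11 15 1 4 21 18 → max 21
15 1 4 21 18 13 → max 21
1 4 21 18 13 11 → max 21
4 21 18 13 11 22 → max 22
21 18 13 11 22 10 → max 22
18 13 11 22 10 10 → max 22
13 11 22 10 10 13 → max 22
11 22 10 10 13 12 → max 22
Least of these is 21.

21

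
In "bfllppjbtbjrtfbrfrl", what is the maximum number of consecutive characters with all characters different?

5

add b: [b] len 1
add f: [b, f] len 2
add l: [b, f, l] len 3
add l (repeat l, move left end past it): [l] len 1
add p: [l, p] len 2
add p (repeat p, move left end past it): [p] len 1
add j: [p, j] len 2
add b: [p, j, b] len 3
add t: [p, j, b, t] len 4
add b (repeat b, move left end past it): [t, b] len 2
add j: [t, b, j] len 3
add r: [t, b, j, r] len 4
add t (repeat t, move left end past it): [b, j, r, t] len 4
add f: [b, j, r, t, f] len 5
add b (repeat b, move left end past it): [j, r, t, f, b] len 5
add r (repeat r, move left end past it): [t, f, b, r] len 4
add f (repeat f, move left end past it): [b, r, f] len 3
add r (repeat r, move left end past it): [f, r] len 2
add l: [f, r, l] len 3
Longest all-distinct length: 5.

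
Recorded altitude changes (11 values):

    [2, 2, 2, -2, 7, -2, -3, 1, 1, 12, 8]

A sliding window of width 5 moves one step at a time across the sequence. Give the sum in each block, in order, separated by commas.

2 2 2 -2 7 → sum 11
2 2 -2 7 -2 → sum 7
2 -2 7 -2 -3 → sum 2
-2 7 -2 -3 1 → sum 1
7 -2 -3 1 1 → sum 4
-2 -3 1 1 12 → sum 9
-3 1 1 12 8 → sum 19

11, 7, 2, 1, 4, 9, 19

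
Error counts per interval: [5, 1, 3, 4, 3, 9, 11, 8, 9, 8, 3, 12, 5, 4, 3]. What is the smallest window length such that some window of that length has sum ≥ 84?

14

add 5: running sum 5 < 84
add 1: running sum 6 < 84
add 3: running sum 9 < 84
add 4: running sum 13 < 84
add 3: running sum 16 < 84
add 9: running sum 25 < 84
add 11: running sum 36 < 84
add 8: running sum 44 < 84
add 9: running sum 53 < 84
add 8: running sum 61 < 84
add 3: running sum 64 < 84
add 12: running sum 76 < 84
add 5: running sum 81 < 84
end 13: [5, 1, 3, 4, 3, 9, 11, 8, 9, 8, 3, 12, 5, 4] sum 85, len 14
end 14: [5, 1, 3, 4, 3, 9, 11, 8, 9, 8, 3, 12, 5, 4, 3] sum 88, len 15
Shortest qualifying length: 14.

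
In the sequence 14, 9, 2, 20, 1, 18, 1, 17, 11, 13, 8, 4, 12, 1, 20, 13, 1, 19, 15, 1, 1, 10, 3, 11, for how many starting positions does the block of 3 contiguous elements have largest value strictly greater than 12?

17

(14, 9, 2) → max 14  > 12 ✓
(9, 2, 20) → max 20  > 12 ✓
(2, 20, 1) → max 20  > 12 ✓
(20, 1, 18) → max 20  > 12 ✓
(1, 18, 1) → max 18  > 12 ✓
(18, 1, 17) → max 18  > 12 ✓
(1, 17, 11) → max 17  > 12 ✓
(17, 11, 13) → max 17  > 12 ✓
(11, 13, 8) → max 13  > 12 ✓
(13, 8, 4) → max 13  > 12 ✓
(8, 4, 12) → max 12
(4, 12, 1) → max 12
(12, 1, 20) → max 20  > 12 ✓
(1, 20, 13) → max 20  > 12 ✓
(20, 13, 1) → max 20  > 12 ✓
(13, 1, 19) → max 19  > 12 ✓
(1, 19, 15) → max 19  > 12 ✓
(19, 15, 1) → max 19  > 12 ✓
(15, 1, 1) → max 15  > 12 ✓
(1, 1, 10) → max 10
(1, 10, 3) → max 10
(10, 3, 11) → max 11
17 windows satisfy the condition.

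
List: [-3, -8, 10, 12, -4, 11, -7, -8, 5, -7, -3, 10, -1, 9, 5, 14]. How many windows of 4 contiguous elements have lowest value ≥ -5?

[-3, -8, 10, 12] → min -8
[-8, 10, 12, -4] → min -8
[10, 12, -4, 11] → min -4  ≥ -5 ✓
[12, -4, 11, -7] → min -7
[-4, 11, -7, -8] → min -8
[11, -7, -8, 5] → min -8
[-7, -8, 5, -7] → min -8
[-8, 5, -7, -3] → min -8
[5, -7, -3, 10] → min -7
[-7, -3, 10, -1] → min -7
[-3, 10, -1, 9] → min -3  ≥ -5 ✓
[10, -1, 9, 5] → min -1  ≥ -5 ✓
[-1, 9, 5, 14] → min -1  ≥ -5 ✓
4 windows satisfy the condition.

4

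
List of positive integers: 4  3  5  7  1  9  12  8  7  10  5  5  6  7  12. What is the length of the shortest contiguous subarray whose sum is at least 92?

add 4: running sum 4 < 92
add 3: running sum 7 < 92
add 5: running sum 12 < 92
add 7: running sum 19 < 92
add 1: running sum 20 < 92
add 9: running sum 29 < 92
add 12: running sum 41 < 92
add 8: running sum 49 < 92
add 7: running sum 56 < 92
add 10: running sum 66 < 92
add 5: running sum 71 < 92
add 5: running sum 76 < 92
add 6: running sum 82 < 92
add 7: running sum 89 < 92
end 14: [5, 7, 1, 9, 12, 8, 7, 10, 5, 5, 6, 7, 12] sum 94, len 13
Shortest qualifying length: 13.

13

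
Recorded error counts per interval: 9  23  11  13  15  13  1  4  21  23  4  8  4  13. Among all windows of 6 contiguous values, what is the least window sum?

[9, 23, 11, 13, 15, 13] → sum 84
[23, 11, 13, 15, 13, 1] → sum 76
[11, 13, 15, 13, 1, 4] → sum 57
[13, 15, 13, 1, 4, 21] → sum 67
[15, 13, 1, 4, 21, 23] → sum 77
[13, 1, 4, 21, 23, 4] → sum 66
[1, 4, 21, 23, 4, 8] → sum 61
[4, 21, 23, 4, 8, 4] → sum 64
[21, 23, 4, 8, 4, 13] → sum 73
Least of these is 57.

57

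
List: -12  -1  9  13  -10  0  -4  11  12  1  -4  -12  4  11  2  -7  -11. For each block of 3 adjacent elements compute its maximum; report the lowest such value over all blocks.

-12 -1 9 → max 9
-1 9 13 → max 13
9 13 -10 → max 13
13 -10 0 → max 13
-10 0 -4 → max 0
0 -4 11 → max 11
-4 11 12 → max 12
11 12 1 → max 12
12 1 -4 → max 12
1 -4 -12 → max 1
-4 -12 4 → max 4
-12 4 11 → max 11
4 11 2 → max 11
11 2 -7 → max 11
2 -7 -11 → max 2
Lowest of these is 0.

0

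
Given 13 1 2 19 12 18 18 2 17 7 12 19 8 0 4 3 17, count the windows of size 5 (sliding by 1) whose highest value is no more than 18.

4

[13, 1, 2, 19, 12] → max 19
[1, 2, 19, 12, 18] → max 19
[2, 19, 12, 18, 18] → max 19
[19, 12, 18, 18, 2] → max 19
[12, 18, 18, 2, 17] → max 18  ≤ 18 ✓
[18, 18, 2, 17, 7] → max 18  ≤ 18 ✓
[18, 2, 17, 7, 12] → max 18  ≤ 18 ✓
[2, 17, 7, 12, 19] → max 19
[17, 7, 12, 19, 8] → max 19
[7, 12, 19, 8, 0] → max 19
[12, 19, 8, 0, 4] → max 19
[19, 8, 0, 4, 3] → max 19
[8, 0, 4, 3, 17] → max 17  ≤ 18 ✓
4 windows satisfy the condition.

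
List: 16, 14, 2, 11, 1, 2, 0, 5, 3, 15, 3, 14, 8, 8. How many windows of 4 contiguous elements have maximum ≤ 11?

16 14 2 11 → max 16
14 2 11 1 → max 14
2 11 1 2 → max 11  ≤ 11 ✓
11 1 2 0 → max 11  ≤ 11 ✓
1 2 0 5 → max 5  ≤ 11 ✓
2 0 5 3 → max 5  ≤ 11 ✓
0 5 3 15 → max 15
5 3 15 3 → max 15
3 15 3 14 → max 15
15 3 14 8 → max 15
3 14 8 8 → max 14
4 windows satisfy the condition.

4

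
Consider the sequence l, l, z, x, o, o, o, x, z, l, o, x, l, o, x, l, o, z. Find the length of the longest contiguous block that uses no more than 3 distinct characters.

8

Extend right; when distinct count exceeds 3, shrink from the left:
[l] 1 distinct, len 1
[l, l] 1 distinct, len 2
[l, l, z] 2 distinct, len 3
[l, l, z, x] 3 distinct, len 4
[z, x, o] 3 distinct, len 3
[z, x, o, o] 3 distinct, len 4
[z, x, o, o, o] 3 distinct, len 5
[z, x, o, o, o, x] 3 distinct, len 6
[z, x, o, o, o, x, z] 3 distinct, len 7
[x, z, l] 3 distinct, len 3
[z, l, o] 3 distinct, len 3
[l, o, x] 3 distinct, len 3
[l, o, x, l] 3 distinct, len 4
[l, o, x, l, o] 3 distinct, len 5
[l, o, x, l, o, x] 3 distinct, len 6
[l, o, x, l, o, x, l] 3 distinct, len 7
[l, o, x, l, o, x, l, o] 3 distinct, len 8
[l, o, z] 3 distinct, len 3
Longest length with ≤3 distinct: 8.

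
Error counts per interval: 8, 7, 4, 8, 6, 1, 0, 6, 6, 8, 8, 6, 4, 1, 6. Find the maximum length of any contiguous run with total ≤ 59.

12

Extend to the right; shrink from the left whenever the sum exceeds 59:
→ 8: sum 8, len 1
→ 7: sum 15, len 2
→ 4: sum 19, len 3
→ 8: sum 27, len 4
→ 6: sum 33, len 5
→ 1: sum 34, len 6
→ 0: sum 34, len 7
→ 6: sum 40, len 8
→ 6: sum 46, len 9
→ 8: sum 54, len 10
→ 8 (dropped 8): sum 54, len 10
→ 6 (dropped 7): sum 53, len 10
→ 4: sum 57, len 11
→ 1: sum 58, len 12
→ 6 (dropped 4, 8): sum 52, len 11
Longest length seen: 12.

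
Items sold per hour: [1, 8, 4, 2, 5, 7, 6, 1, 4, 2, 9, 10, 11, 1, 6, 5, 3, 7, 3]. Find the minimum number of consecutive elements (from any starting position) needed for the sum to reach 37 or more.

add 1: running sum 1 < 37
add 8: running sum 9 < 37
add 4: running sum 13 < 37
add 2: running sum 15 < 37
add 5: running sum 20 < 37
add 7: running sum 27 < 37
add 6: running sum 33 < 37
add 1: running sum 34 < 37
end 8: [8, 4, 2, 5, 7, 6, 1, 4] sum 37, len 8
end 9: [8, 4, 2, 5, 7, 6, 1, 4, 2] sum 39, len 9
end 10: [4, 2, 5, 7, 6, 1, 4, 2, 9] sum 40, len 9
end 11: [7, 6, 1, 4, 2, 9, 10] sum 39, len 7
end 12: [1, 4, 2, 9, 10, 11] sum 37, len 6
end 13: [4, 2, 9, 10, 11, 1] sum 37, len 6
end 14: [9, 10, 11, 1, 6] sum 37, len 5
end 15: [9, 10, 11, 1, 6, 5] sum 42, len 6
end 16: [9, 10, 11, 1, 6, 5, 3] sum 45, len 7
end 17: [10, 11, 1, 6, 5, 3, 7] sum 43, len 7
end 18: [10, 11, 1, 6, 5, 3, 7, 3] sum 46, len 8
Shortest qualifying length: 5.

5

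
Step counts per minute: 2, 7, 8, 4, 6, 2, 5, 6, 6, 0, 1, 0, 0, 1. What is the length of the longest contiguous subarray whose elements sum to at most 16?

add 2: [2] sum 2, len 1
add 7: [2, 7] sum 9, len 2
add 8: [7, 8] sum 15, len 2
add 4: [8, 4] sum 12, len 2
add 6: [4, 6] sum 10, len 2
add 2: [4, 6, 2] sum 12, len 3
add 5: [6, 2, 5] sum 13, len 3
add 6: [2, 5, 6] sum 13, len 3
add 6: [6, 6] sum 12, len 2
add 0: [6, 6, 0] sum 12, len 3
add 1: [6, 6, 0, 1] sum 13, len 4
add 0: [6, 6, 0, 1, 0] sum 13, len 5
add 0: [6, 6, 0, 1, 0, 0] sum 13, len 6
add 1: [6, 6, 0, 1, 0, 0, 1] sum 14, len 7
Longest length seen: 7.

7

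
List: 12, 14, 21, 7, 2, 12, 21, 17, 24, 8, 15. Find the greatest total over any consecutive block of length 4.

Each size-4 window and its sum:
(12, 14, 21, 7) → sum 54
(14, 21, 7, 2) → sum 44
(21, 7, 2, 12) → sum 42
(7, 2, 12, 21) → sum 42
(2, 12, 21, 17) → sum 52
(12, 21, 17, 24) → sum 74
(21, 17, 24, 8) → sum 70
(17, 24, 8, 15) → sum 64
Greatest of these is 74.

74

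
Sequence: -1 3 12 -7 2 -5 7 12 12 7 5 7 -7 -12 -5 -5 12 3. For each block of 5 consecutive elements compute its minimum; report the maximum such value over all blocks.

Each size-5 window and its min:
(-1, 3, 12, -7, 2) → min -7
(3, 12, -7, 2, -5) → min -7
(12, -7, 2, -5, 7) → min -7
(-7, 2, -5, 7, 12) → min -7
(2, -5, 7, 12, 12) → min -5
(-5, 7, 12, 12, 7) → min -5
(7, 12, 12, 7, 5) → min 5
(12, 12, 7, 5, 7) → min 5
(12, 7, 5, 7, -7) → min -7
(7, 5, 7, -7, -12) → min -12
(5, 7, -7, -12, -5) → min -12
(7, -7, -12, -5, -5) → min -12
(-7, -12, -5, -5, 12) → min -12
(-12, -5, -5, 12, 3) → min -12
Maximum of these is 5.

5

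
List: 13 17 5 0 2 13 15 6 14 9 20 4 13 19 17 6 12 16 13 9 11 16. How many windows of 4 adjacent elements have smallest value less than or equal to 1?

(13, 17, 5, 0) → min 0  ≤ 1 ✓
(17, 5, 0, 2) → min 0  ≤ 1 ✓
(5, 0, 2, 13) → min 0  ≤ 1 ✓
(0, 2, 13, 15) → min 0  ≤ 1 ✓
(2, 13, 15, 6) → min 2
(13, 15, 6, 14) → min 6
(15, 6, 14, 9) → min 6
(6, 14, 9, 20) → min 6
(14, 9, 20, 4) → min 4
(9, 20, 4, 13) → min 4
(20, 4, 13, 19) → min 4
(4, 13, 19, 17) → min 4
(13, 19, 17, 6) → min 6
(19, 17, 6, 12) → min 6
(17, 6, 12, 16) → min 6
(6, 12, 16, 13) → min 6
(12, 16, 13, 9) → min 9
(16, 13, 9, 11) → min 9
(13, 9, 11, 16) → min 9
4 windows satisfy the condition.

4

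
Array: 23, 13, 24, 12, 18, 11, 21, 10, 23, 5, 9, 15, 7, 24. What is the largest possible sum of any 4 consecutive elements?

72

Each size-4 window and its sum:
(23, 13, 24, 12) → sum 72
(13, 24, 12, 18) → sum 67
(24, 12, 18, 11) → sum 65
(12, 18, 11, 21) → sum 62
(18, 11, 21, 10) → sum 60
(11, 21, 10, 23) → sum 65
(21, 10, 23, 5) → sum 59
(10, 23, 5, 9) → sum 47
(23, 5, 9, 15) → sum 52
(5, 9, 15, 7) → sum 36
(9, 15, 7, 24) → sum 55
Largest of these is 72.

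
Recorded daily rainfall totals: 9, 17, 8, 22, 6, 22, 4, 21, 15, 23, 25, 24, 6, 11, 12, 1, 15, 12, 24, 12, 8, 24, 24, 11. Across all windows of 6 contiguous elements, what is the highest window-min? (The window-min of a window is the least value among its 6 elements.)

8

[9, 17, 8, 22, 6, 22] → min 6
[17, 8, 22, 6, 22, 4] → min 4
[8, 22, 6, 22, 4, 21] → min 4
[22, 6, 22, 4, 21, 15] → min 4
[6, 22, 4, 21, 15, 23] → min 4
[22, 4, 21, 15, 23, 25] → min 4
[4, 21, 15, 23, 25, 24] → min 4
[21, 15, 23, 25, 24, 6] → min 6
[15, 23, 25, 24, 6, 11] → min 6
[23, 25, 24, 6, 11, 12] → min 6
[25, 24, 6, 11, 12, 1] → min 1
[24, 6, 11, 12, 1, 15] → min 1
[6, 11, 12, 1, 15, 12] → min 1
[11, 12, 1, 15, 12, 24] → min 1
[12, 1, 15, 12, 24, 12] → min 1
[1, 15, 12, 24, 12, 8] → min 1
[15, 12, 24, 12, 8, 24] → min 8
[12, 24, 12, 8, 24, 24] → min 8
[24, 12, 8, 24, 24, 11] → min 8
Highest of these is 8.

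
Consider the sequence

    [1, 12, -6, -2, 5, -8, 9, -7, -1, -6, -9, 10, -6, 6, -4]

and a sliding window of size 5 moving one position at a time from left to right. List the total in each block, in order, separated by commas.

Sliding a size-5 window across the 15 values:
(1, 12, -6, -2, 5) → sum 10
(12, -6, -2, 5, -8) → sum 1
(-6, -2, 5, -8, 9) → sum -2
(-2, 5, -8, 9, -7) → sum -3
(5, -8, 9, -7, -1) → sum -2
(-8, 9, -7, -1, -6) → sum -13
(9, -7, -1, -6, -9) → sum -14
(-7, -1, -6, -9, 10) → sum -13
(-1, -6, -9, 10, -6) → sum -12
(-6, -9, 10, -6, 6) → sum -5
(-9, 10, -6, 6, -4) → sum -3

10, 1, -2, -3, -2, -13, -14, -13, -12, -5, -3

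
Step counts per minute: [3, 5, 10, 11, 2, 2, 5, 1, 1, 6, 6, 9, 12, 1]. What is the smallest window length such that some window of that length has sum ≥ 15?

2

Extend right; whenever the sum reaches 15, record the length and shrink from the left:
add 3: running sum 3 < 15
add 5: running sum 8 < 15
add 10: shortest ending here [5, 10] sum 15, len 2
add 11: shortest ending here [10, 11] sum 21, len 2
add 2: shortest ending here [10, 11, 2] sum 23, len 3
add 2: shortest ending here [11, 2, 2] sum 15, len 3
add 5: shortest ending here [11, 2, 2, 5] sum 20, len 4
add 1: shortest ending here [11, 2, 2, 5, 1] sum 21, len 5
add 1: shortest ending here [11, 2, 2, 5, 1, 1] sum 22, len 6
add 6: shortest ending here [2, 5, 1, 1, 6] sum 15, len 5
add 6: shortest ending here [5, 1, 1, 6, 6] sum 19, len 5
add 9: shortest ending here [6, 9] sum 15, len 2
add 12: shortest ending here [9, 12] sum 21, len 2
add 1: shortest ending here [9, 12, 1] sum 22, len 3
Shortest qualifying length: 2.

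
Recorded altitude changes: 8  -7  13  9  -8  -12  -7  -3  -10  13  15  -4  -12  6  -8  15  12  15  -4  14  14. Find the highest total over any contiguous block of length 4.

8 -7 13 9 → sum 23
-7 13 9 -8 → sum 7
13 9 -8 -12 → sum 2
9 -8 -12 -7 → sum -18
-8 -12 -7 -3 → sum -30
-12 -7 -3 -10 → sum -32
-7 -3 -10 13 → sum -7
-3 -10 13 15 → sum 15
-10 13 15 -4 → sum 14
13 15 -4 -12 → sum 12
15 -4 -12 6 → sum 5
-4 -12 6 -8 → sum -18
-12 6 -8 15 → sum 1
6 -8 15 12 → sum 25
-8 15 12 15 → sum 34
15 12 15 -4 → sum 38
12 15 -4 14 → sum 37
15 -4 14 14 → sum 39
Highest of these is 39.

39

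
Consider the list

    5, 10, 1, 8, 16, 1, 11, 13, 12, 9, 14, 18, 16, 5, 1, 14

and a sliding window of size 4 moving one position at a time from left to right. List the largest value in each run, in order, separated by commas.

Sliding a size-4 window across the 16 values:
[5, 10, 1, 8] → max 10
[10, 1, 8, 16] → max 16
[1, 8, 16, 1] → max 16
[8, 16, 1, 11] → max 16
[16, 1, 11, 13] → max 16
[1, 11, 13, 12] → max 13
[11, 13, 12, 9] → max 13
[13, 12, 9, 14] → max 14
[12, 9, 14, 18] → max 18
[9, 14, 18, 16] → max 18
[14, 18, 16, 5] → max 18
[18, 16, 5, 1] → max 18
[16, 5, 1, 14] → max 16

10, 16, 16, 16, 16, 13, 13, 14, 18, 18, 18, 18, 16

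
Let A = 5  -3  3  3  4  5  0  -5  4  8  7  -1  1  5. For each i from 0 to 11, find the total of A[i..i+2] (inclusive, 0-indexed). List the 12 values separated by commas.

5, 3, 10, 12, 9, 0, -1, 7, 19, 14, 7, 5

5 -3 3 → sum 5
-3 3 3 → sum 3
3 3 4 → sum 10
3 4 5 → sum 12
4 5 0 → sum 9
5 0 -5 → sum 0
0 -5 4 → sum -1
-5 4 8 → sum 7
4 8 7 → sum 19
8 7 -1 → sum 14
7 -1 1 → sum 7
-1 1 5 → sum 5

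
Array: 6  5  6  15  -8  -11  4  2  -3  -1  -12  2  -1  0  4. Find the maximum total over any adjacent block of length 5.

[6, 5, 6, 15, -8] → sum 24
[5, 6, 15, -8, -11] → sum 7
[6, 15, -8, -11, 4] → sum 6
[15, -8, -11, 4, 2] → sum 2
[-8, -11, 4, 2, -3] → sum -16
[-11, 4, 2, -3, -1] → sum -9
[4, 2, -3, -1, -12] → sum -10
[2, -3, -1, -12, 2] → sum -12
[-3, -1, -12, 2, -1] → sum -15
[-1, -12, 2, -1, 0] → sum -12
[-12, 2, -1, 0, 4] → sum -7
Maximum of these is 24.

24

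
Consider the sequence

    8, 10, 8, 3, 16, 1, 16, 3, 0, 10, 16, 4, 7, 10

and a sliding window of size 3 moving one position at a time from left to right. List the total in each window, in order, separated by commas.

(8, 10, 8) → sum 26
(10, 8, 3) → sum 21
(8, 3, 16) → sum 27
(3, 16, 1) → sum 20
(16, 1, 16) → sum 33
(1, 16, 3) → sum 20
(16, 3, 0) → sum 19
(3, 0, 10) → sum 13
(0, 10, 16) → sum 26
(10, 16, 4) → sum 30
(16, 4, 7) → sum 27
(4, 7, 10) → sum 21

26, 21, 27, 20, 33, 20, 19, 13, 26, 30, 27, 21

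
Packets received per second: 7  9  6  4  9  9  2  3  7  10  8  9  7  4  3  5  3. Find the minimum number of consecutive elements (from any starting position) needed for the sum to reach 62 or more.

9

Extend right; whenever the sum reaches 62, record the length and shrink from the left:
add 7: running sum 7 < 62
add 9: running sum 16 < 62
add 6: running sum 22 < 62
add 4: running sum 26 < 62
add 9: running sum 35 < 62
add 9: running sum 44 < 62
add 2: running sum 46 < 62
add 3: running sum 49 < 62
add 7: running sum 56 < 62
add 10: shortest ending here [7, 9, 6, 4, 9, 9, 2, 3, 7, 10] sum 66, len 10
add 8: shortest ending here [9, 6, 4, 9, 9, 2, 3, 7, 10, 8] sum 67, len 10
add 9: shortest ending here [6, 4, 9, 9, 2, 3, 7, 10, 8, 9] sum 67, len 10
add 7: shortest ending here [9, 9, 2, 3, 7, 10, 8, 9, 7] sum 64, len 9
add 4: shortest ending here [9, 9, 2, 3, 7, 10, 8, 9, 7, 4] sum 68, len 10
add 3: shortest ending here [9, 2, 3, 7, 10, 8, 9, 7, 4, 3] sum 62, len 10
add 5: shortest ending here [9, 2, 3, 7, 10, 8, 9, 7, 4, 3, 5] sum 67, len 11
add 3: shortest ending here [9, 2, 3, 7, 10, 8, 9, 7, 4, 3, 5, 3] sum 70, len 12
Shortest qualifying length: 9.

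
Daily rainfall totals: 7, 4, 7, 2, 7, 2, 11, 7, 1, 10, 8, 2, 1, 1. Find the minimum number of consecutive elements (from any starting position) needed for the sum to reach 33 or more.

add 7: running sum 7 < 33
add 4: running sum 11 < 33
add 7: running sum 18 < 33
add 2: running sum 20 < 33
add 7: running sum 27 < 33
add 2: running sum 29 < 33
add 11: shortest ending here [4, 7, 2, 7, 2, 11] sum 33, len 6
add 7: shortest ending here [7, 2, 7, 2, 11, 7] sum 36, len 6
add 1: shortest ending here [7, 2, 7, 2, 11, 7, 1] sum 37, len 7
add 10: shortest ending here [7, 2, 11, 7, 1, 10] sum 38, len 6
add 8: shortest ending here [11, 7, 1, 10, 8] sum 37, len 5
add 2: shortest ending here [11, 7, 1, 10, 8, 2] sum 39, len 6
add 1: shortest ending here [11, 7, 1, 10, 8, 2, 1] sum 40, len 7
add 1: shortest ending here [11, 7, 1, 10, 8, 2, 1, 1] sum 41, len 8
Shortest qualifying length: 5.

5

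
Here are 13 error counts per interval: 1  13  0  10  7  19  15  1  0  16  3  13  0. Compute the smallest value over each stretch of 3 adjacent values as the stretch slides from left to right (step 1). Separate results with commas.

0, 0, 0, 7, 7, 1, 0, 0, 0, 3, 0

(1, 13, 0) → min 0
(13, 0, 10) → min 0
(0, 10, 7) → min 0
(10, 7, 19) → min 7
(7, 19, 15) → min 7
(19, 15, 1) → min 1
(15, 1, 0) → min 0
(1, 0, 16) → min 0
(0, 16, 3) → min 0
(16, 3, 13) → min 3
(3, 13, 0) → min 0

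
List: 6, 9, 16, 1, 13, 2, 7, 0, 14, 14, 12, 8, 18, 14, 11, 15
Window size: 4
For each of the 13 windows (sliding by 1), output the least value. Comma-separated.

(6, 9, 16, 1) → min 1
(9, 16, 1, 13) → min 1
(16, 1, 13, 2) → min 1
(1, 13, 2, 7) → min 1
(13, 2, 7, 0) → min 0
(2, 7, 0, 14) → min 0
(7, 0, 14, 14) → min 0
(0, 14, 14, 12) → min 0
(14, 14, 12, 8) → min 8
(14, 12, 8, 18) → min 8
(12, 8, 18, 14) → min 8
(8, 18, 14, 11) → min 8
(18, 14, 11, 15) → min 11

1, 1, 1, 1, 0, 0, 0, 0, 8, 8, 8, 8, 11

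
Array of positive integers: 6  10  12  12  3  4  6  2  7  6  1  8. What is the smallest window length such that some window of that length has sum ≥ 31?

3

Extend right; whenever the sum reaches 31, record the length and shrink from the left:
add 6: running sum 6 < 31
add 10: running sum 16 < 31
add 12: running sum 28 < 31
end 3: [10, 12, 12] sum 34, len 3
end 4: [10, 12, 12, 3] sum 37, len 4
end 5: [12, 12, 3, 4] sum 31, len 4
end 6: [12, 12, 3, 4, 6] sum 37, len 5
end 7: [12, 12, 3, 4, 6, 2] sum 39, len 6
end 8: [12, 3, 4, 6, 2, 7] sum 34, len 6
end 9: [12, 3, 4, 6, 2, 7, 6] sum 40, len 7
end 10: [12, 3, 4, 6, 2, 7, 6, 1] sum 41, len 8
end 11: [4, 6, 2, 7, 6, 1, 8] sum 34, len 7
Shortest qualifying length: 3.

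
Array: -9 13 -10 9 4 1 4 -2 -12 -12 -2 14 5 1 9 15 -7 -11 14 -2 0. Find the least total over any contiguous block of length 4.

Each size-4 window and its sum:
[-9, 13, -10, 9] → sum 3
[13, -10, 9, 4] → sum 16
[-10, 9, 4, 1] → sum 4
[9, 4, 1, 4] → sum 18
[4, 1, 4, -2] → sum 7
[1, 4, -2, -12] → sum -9
[4, -2, -12, -12] → sum -22
[-2, -12, -12, -2] → sum -28
[-12, -12, -2, 14] → sum -12
[-12, -2, 14, 5] → sum 5
[-2, 14, 5, 1] → sum 18
[14, 5, 1, 9] → sum 29
[5, 1, 9, 15] → sum 30
[1, 9, 15, -7] → sum 18
[9, 15, -7, -11] → sum 6
[15, -7, -11, 14] → sum 11
[-7, -11, 14, -2] → sum -6
[-11, 14, -2, 0] → sum 1
Least of these is -28.

-28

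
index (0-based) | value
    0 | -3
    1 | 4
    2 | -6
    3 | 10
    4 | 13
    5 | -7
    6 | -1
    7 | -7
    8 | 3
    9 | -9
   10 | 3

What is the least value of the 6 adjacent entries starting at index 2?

-7

Elements at indices 2..7: -6, 10, 13, -7, -1, -7
min(-6, 10, 13, -7, -1, -7) = -7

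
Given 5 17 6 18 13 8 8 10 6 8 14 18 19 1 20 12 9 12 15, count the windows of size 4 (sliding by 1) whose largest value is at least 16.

11

(5, 17, 6, 18) → max 18  ≥ 16 ✓
(17, 6, 18, 13) → max 18  ≥ 16 ✓
(6, 18, 13, 8) → max 18  ≥ 16 ✓
(18, 13, 8, 8) → max 18  ≥ 16 ✓
(13, 8, 8, 10) → max 13
(8, 8, 10, 6) → max 10
(8, 10, 6, 8) → max 10
(10, 6, 8, 14) → max 14
(6, 8, 14, 18) → max 18  ≥ 16 ✓
(8, 14, 18, 19) → max 19  ≥ 16 ✓
(14, 18, 19, 1) → max 19  ≥ 16 ✓
(18, 19, 1, 20) → max 20  ≥ 16 ✓
(19, 1, 20, 12) → max 20  ≥ 16 ✓
(1, 20, 12, 9) → max 20  ≥ 16 ✓
(20, 12, 9, 12) → max 20  ≥ 16 ✓
(12, 9, 12, 15) → max 15
11 windows satisfy the condition.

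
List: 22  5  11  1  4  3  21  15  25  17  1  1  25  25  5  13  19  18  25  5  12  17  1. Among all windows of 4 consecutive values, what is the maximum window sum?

[22, 5, 11, 1] → sum 39
[5, 11, 1, 4] → sum 21
[11, 1, 4, 3] → sum 19
[1, 4, 3, 21] → sum 29
[4, 3, 21, 15] → sum 43
[3, 21, 15, 25] → sum 64
[21, 15, 25, 17] → sum 78
[15, 25, 17, 1] → sum 58
[25, 17, 1, 1] → sum 44
[17, 1, 1, 25] → sum 44
[1, 1, 25, 25] → sum 52
[1, 25, 25, 5] → sum 56
[25, 25, 5, 13] → sum 68
[25, 5, 13, 19] → sum 62
[5, 13, 19, 18] → sum 55
[13, 19, 18, 25] → sum 75
[19, 18, 25, 5] → sum 67
[18, 25, 5, 12] → sum 60
[25, 5, 12, 17] → sum 59
[5, 12, 17, 1] → sum 35
Maximum of these is 78.

78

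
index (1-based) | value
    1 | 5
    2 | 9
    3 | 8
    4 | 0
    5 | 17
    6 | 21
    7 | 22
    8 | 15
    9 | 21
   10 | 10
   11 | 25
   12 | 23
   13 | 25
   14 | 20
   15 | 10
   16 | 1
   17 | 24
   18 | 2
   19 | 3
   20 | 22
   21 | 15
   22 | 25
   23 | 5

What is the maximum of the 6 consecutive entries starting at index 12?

25

Elements at indices 12..17: 23, 25, 20, 10, 1, 24
max(23, 25, 20, 10, 1, 24) = 25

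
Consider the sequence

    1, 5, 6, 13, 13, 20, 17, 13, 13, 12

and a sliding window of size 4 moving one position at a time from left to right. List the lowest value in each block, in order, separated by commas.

1, 5, 6, 13, 13, 13, 12

[1, 5, 6, 13] → min 1
[5, 6, 13, 13] → min 5
[6, 13, 13, 20] → min 6
[13, 13, 20, 17] → min 13
[13, 20, 17, 13] → min 13
[20, 17, 13, 13] → min 13
[17, 13, 13, 12] → min 12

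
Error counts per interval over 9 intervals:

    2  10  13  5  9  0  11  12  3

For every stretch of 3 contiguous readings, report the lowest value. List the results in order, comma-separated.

Sliding a size-3 window across the 9 values:
(2, 10, 13) → min 2
(10, 13, 5) → min 5
(13, 5, 9) → min 5
(5, 9, 0) → min 0
(9, 0, 11) → min 0
(0, 11, 12) → min 0
(11, 12, 3) → min 3

2, 5, 5, 0, 0, 0, 3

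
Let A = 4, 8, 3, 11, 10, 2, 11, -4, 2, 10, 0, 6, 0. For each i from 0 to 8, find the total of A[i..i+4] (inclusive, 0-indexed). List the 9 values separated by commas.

36, 34, 37, 30, 21, 21, 19, 14, 18

[4, 8, 3, 11, 10] → sum 36
[8, 3, 11, 10, 2] → sum 34
[3, 11, 10, 2, 11] → sum 37
[11, 10, 2, 11, -4] → sum 30
[10, 2, 11, -4, 2] → sum 21
[2, 11, -4, 2, 10] → sum 21
[11, -4, 2, 10, 0] → sum 19
[-4, 2, 10, 0, 6] → sum 14
[2, 10, 0, 6, 0] → sum 18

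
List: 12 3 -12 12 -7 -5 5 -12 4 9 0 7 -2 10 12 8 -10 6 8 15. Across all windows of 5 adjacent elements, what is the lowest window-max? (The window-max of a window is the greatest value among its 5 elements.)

12 3 -12 12 -7 → max 12
3 -12 12 -7 -5 → max 12
-12 12 -7 -5 5 → max 12
12 -7 -5 5 -12 → max 12
-7 -5 5 -12 4 → max 5
-5 5 -12 4 9 → max 9
5 -12 4 9 0 → max 9
-12 4 9 0 7 → max 9
4 9 0 7 -2 → max 9
9 0 7 -2 10 → max 10
0 7 -2 10 12 → max 12
7 -2 10 12 8 → max 12
-2 10 12 8 -10 → max 12
10 12 8 -10 6 → max 12
12 8 -10 6 8 → max 12
8 -10 6 8 15 → max 15
Lowest of these is 5.

5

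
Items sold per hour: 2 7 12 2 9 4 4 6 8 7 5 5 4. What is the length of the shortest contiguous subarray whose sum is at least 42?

7

Extend right; whenever the sum reaches 42, record the length and shrink from the left:
add 2: running sum 2 < 42
add 7: running sum 9 < 42
add 12: running sum 21 < 42
add 2: running sum 23 < 42
add 9: running sum 32 < 42
add 4: running sum 36 < 42
add 4: running sum 40 < 42
end 7: [7, 12, 2, 9, 4, 4, 6] sum 44, len 7
end 8: [12, 2, 9, 4, 4, 6, 8] sum 45, len 7
end 9: [12, 2, 9, 4, 4, 6, 8, 7] sum 52, len 8
end 10: [9, 4, 4, 6, 8, 7, 5] sum 43, len 7
end 11: [9, 4, 4, 6, 8, 7, 5, 5] sum 48, len 8
end 12: [4, 4, 6, 8, 7, 5, 5, 4] sum 43, len 8
Shortest qualifying length: 7.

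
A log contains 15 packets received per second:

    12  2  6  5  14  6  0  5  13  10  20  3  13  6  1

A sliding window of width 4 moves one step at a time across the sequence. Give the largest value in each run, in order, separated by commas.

[12, 2, 6, 5] → max 12
[2, 6, 5, 14] → max 14
[6, 5, 14, 6] → max 14
[5, 14, 6, 0] → max 14
[14, 6, 0, 5] → max 14
[6, 0, 5, 13] → max 13
[0, 5, 13, 10] → max 13
[5, 13, 10, 20] → max 20
[13, 10, 20, 3] → max 20
[10, 20, 3, 13] → max 20
[20, 3, 13, 6] → max 20
[3, 13, 6, 1] → max 13

12, 14, 14, 14, 14, 13, 13, 20, 20, 20, 20, 13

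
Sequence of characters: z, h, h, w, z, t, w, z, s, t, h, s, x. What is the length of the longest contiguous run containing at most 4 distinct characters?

Extend right; when distinct count exceeds 4, shrink from the left:
add z: window [z] (1 distinct), len 1
add h: window [z, h] (2 distinct), len 2
add h: window [z, h, h] (2 distinct), len 3
add w: window [z, h, h, w] (3 distinct), len 4
add z: window [z, h, h, w, z] (3 distinct), len 5
add t: window [z, h, h, w, z, t] (4 distinct), len 6
add w: window [z, h, h, w, z, t, w] (4 distinct), len 7
add z: window [z, h, h, w, z, t, w, z] (4 distinct), len 8
add s: window [w, z, t, w, z, s] (4 distinct), len 6
add t: window [w, z, t, w, z, s, t] (4 distinct), len 7
add h: window [z, s, t, h] (4 distinct), len 4
add s: window [z, s, t, h, s] (4 distinct), len 5
add x: window [s, t, h, s, x] (4 distinct), len 5
Longest length with ≤4 distinct: 8.

8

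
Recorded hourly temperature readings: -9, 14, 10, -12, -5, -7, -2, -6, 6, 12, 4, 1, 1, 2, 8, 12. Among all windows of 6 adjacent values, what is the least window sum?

-26

-9 14 10 -12 -5 -7 → sum -9
14 10 -12 -5 -7 -2 → sum -2
10 -12 -5 -7 -2 -6 → sum -22
-12 -5 -7 -2 -6 6 → sum -26
-5 -7 -2 -6 6 12 → sum -2
-7 -2 -6 6 12 4 → sum 7
-2 -6 6 12 4 1 → sum 15
-6 6 12 4 1 1 → sum 18
6 12 4 1 1 2 → sum 26
12 4 1 1 2 8 → sum 28
4 1 1 2 8 12 → sum 28
Least of these is -26.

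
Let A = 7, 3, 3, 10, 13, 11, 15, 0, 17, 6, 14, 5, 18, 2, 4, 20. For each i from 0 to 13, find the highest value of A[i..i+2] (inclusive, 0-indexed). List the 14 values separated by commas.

7 3 3 → max 7
3 3 10 → max 10
3 10 13 → max 13
10 13 11 → max 13
13 11 15 → max 15
11 15 0 → max 15
15 0 17 → max 17
0 17 6 → max 17
17 6 14 → max 17
6 14 5 → max 14
14 5 18 → max 18
5 18 2 → max 18
18 2 4 → max 18
2 4 20 → max 20

7, 10, 13, 13, 15, 15, 17, 17, 17, 14, 18, 18, 18, 20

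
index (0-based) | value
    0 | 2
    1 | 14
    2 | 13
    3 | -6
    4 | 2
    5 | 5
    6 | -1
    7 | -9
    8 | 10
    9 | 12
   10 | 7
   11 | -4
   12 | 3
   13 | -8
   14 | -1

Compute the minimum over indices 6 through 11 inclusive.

-9

Elements at indices 6..11: -1, -9, 10, 12, 7, -4
min(-1, -9, 10, 12, 7, -4) = -9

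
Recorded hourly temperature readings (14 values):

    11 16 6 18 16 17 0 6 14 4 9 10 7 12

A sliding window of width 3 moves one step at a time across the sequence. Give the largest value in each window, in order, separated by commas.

16, 18, 18, 18, 17, 17, 14, 14, 14, 10, 10, 12

Sliding a size-3 window across the 14 values:
11 16 6 → max 16
16 6 18 → max 18
6 18 16 → max 18
18 16 17 → max 18
16 17 0 → max 17
17 0 6 → max 17
0 6 14 → max 14
6 14 4 → max 14
14 4 9 → max 14
4 9 10 → max 10
9 10 7 → max 10
10 7 12 → max 12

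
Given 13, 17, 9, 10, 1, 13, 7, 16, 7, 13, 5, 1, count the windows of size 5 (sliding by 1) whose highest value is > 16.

(13, 17, 9, 10, 1) → max 17  > 16 ✓
(17, 9, 10, 1, 13) → max 17  > 16 ✓
(9, 10, 1, 13, 7) → max 13
(10, 1, 13, 7, 16) → max 16
(1, 13, 7, 16, 7) → max 16
(13, 7, 16, 7, 13) → max 16
(7, 16, 7, 13, 5) → max 16
(16, 7, 13, 5, 1) → max 16
2 windows satisfy the condition.

2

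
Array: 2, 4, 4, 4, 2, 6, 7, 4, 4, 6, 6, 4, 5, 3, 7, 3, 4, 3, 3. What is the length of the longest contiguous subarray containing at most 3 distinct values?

7

[2] 1 distinct, len 1
[2, 4] 2 distinct, len 2
[2, 4, 4] 2 distinct, len 3
[2, 4, 4, 4] 2 distinct, len 4
[2, 4, 4, 4, 2] 2 distinct, len 5
[2, 4, 4, 4, 2, 6] 3 distinct, len 6
[2, 6, 7] 3 distinct, len 3
[6, 7, 4] 3 distinct, len 3
[6, 7, 4, 4] 3 distinct, len 4
[6, 7, 4, 4, 6] 3 distinct, len 5
[6, 7, 4, 4, 6, 6] 3 distinct, len 6
[6, 7, 4, 4, 6, 6, 4] 3 distinct, len 7
[4, 4, 6, 6, 4, 5] 3 distinct, len 6
[4, 5, 3] 3 distinct, len 3
[5, 3, 7] 3 distinct, len 3
[5, 3, 7, 3] 3 distinct, len 4
[3, 7, 3, 4] 3 distinct, len 4
[3, 7, 3, 4, 3] 3 distinct, len 5
[3, 7, 3, 4, 3, 3] 3 distinct, len 6
Longest length with ≤3 distinct: 7.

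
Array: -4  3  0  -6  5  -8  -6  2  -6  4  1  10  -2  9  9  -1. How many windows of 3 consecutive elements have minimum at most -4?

[-4, 3, 0] → min -4  ≤ -4 ✓
[3, 0, -6] → min -6  ≤ -4 ✓
[0, -6, 5] → min -6  ≤ -4 ✓
[-6, 5, -8] → min -8  ≤ -4 ✓
[5, -8, -6] → min -8  ≤ -4 ✓
[-8, -6, 2] → min -8  ≤ -4 ✓
[-6, 2, -6] → min -6  ≤ -4 ✓
[2, -6, 4] → min -6  ≤ -4 ✓
[-6, 4, 1] → min -6  ≤ -4 ✓
[4, 1, 10] → min 1
[1, 10, -2] → min -2
[10, -2, 9] → min -2
[-2, 9, 9] → min -2
[9, 9, -1] → min -1
9 windows satisfy the condition.

9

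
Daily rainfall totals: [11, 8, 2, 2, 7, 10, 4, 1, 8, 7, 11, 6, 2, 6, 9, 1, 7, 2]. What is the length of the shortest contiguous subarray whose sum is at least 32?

4

Extend right; whenever the sum reaches 32, record the length and shrink from the left:
add 11: running sum 11 < 32
add 8: running sum 19 < 32
add 2: running sum 21 < 32
add 2: running sum 23 < 32
add 7: running sum 30 < 32
add 10: shortest ending here [11, 8, 2, 2, 7, 10] sum 40, len 6
add 4: shortest ending here [8, 2, 2, 7, 10, 4] sum 33, len 6
add 1: shortest ending here [8, 2, 2, 7, 10, 4, 1] sum 34, len 7
add 8: shortest ending here [2, 7, 10, 4, 1, 8] sum 32, len 6
add 7: shortest ending here [7, 10, 4, 1, 8, 7] sum 37, len 6
add 11: shortest ending here [10, 4, 1, 8, 7, 11] sum 41, len 6
add 6: shortest ending here [8, 7, 11, 6] sum 32, len 4
add 2: shortest ending here [8, 7, 11, 6, 2] sum 34, len 5
add 6: shortest ending here [7, 11, 6, 2, 6] sum 32, len 5
add 9: shortest ending here [11, 6, 2, 6, 9] sum 34, len 5
add 1: shortest ending here [11, 6, 2, 6, 9, 1] sum 35, len 6
add 7: shortest ending here [11, 6, 2, 6, 9, 1, 7] sum 42, len 7
add 2: shortest ending here [6, 2, 6, 9, 1, 7, 2] sum 33, len 7
Shortest qualifying length: 4.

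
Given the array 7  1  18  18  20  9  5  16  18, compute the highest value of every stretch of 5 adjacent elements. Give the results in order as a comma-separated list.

20, 20, 20, 20, 20

(7, 1, 18, 18, 20) → max 20
(1, 18, 18, 20, 9) → max 20
(18, 18, 20, 9, 5) → max 20
(18, 20, 9, 5, 16) → max 20
(20, 9, 5, 16, 18) → max 20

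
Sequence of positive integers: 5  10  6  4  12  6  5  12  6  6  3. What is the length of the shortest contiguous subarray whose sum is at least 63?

9

Extend right; whenever the sum reaches 63, record the length and shrink from the left:
add 5: running sum 5 < 63
add 10: running sum 15 < 63
add 6: running sum 21 < 63
add 4: running sum 25 < 63
add 12: running sum 37 < 63
add 6: running sum 43 < 63
add 5: running sum 48 < 63
add 12: running sum 60 < 63
add 6: shortest ending here [5, 10, 6, 4, 12, 6, 5, 12, 6] sum 66, len 9
add 6: shortest ending here [10, 6, 4, 12, 6, 5, 12, 6, 6] sum 67, len 9
add 3: shortest ending here [10, 6, 4, 12, 6, 5, 12, 6, 6, 3] sum 70, len 10
Shortest qualifying length: 9.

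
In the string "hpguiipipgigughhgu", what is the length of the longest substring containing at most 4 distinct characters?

add h: window [h] (1 distinct), len 1
add p: window [h, p] (2 distinct), len 2
add g: window [h, p, g] (3 distinct), len 3
add u: window [h, p, g, u] (4 distinct), len 4
add i: window [p, g, u, i] (4 distinct), len 4
add i: window [p, g, u, i, i] (4 distinct), len 5
add p: window [p, g, u, i, i, p] (4 distinct), len 6
add i: window [p, g, u, i, i, p, i] (4 distinct), len 7
add p: window [p, g, u, i, i, p, i, p] (4 distinct), len 8
add g: window [p, g, u, i, i, p, i, p, g] (4 distinct), len 9
add i: window [p, g, u, i, i, p, i, p, g, i] (4 distinct), len 10
add g: window [p, g, u, i, i, p, i, p, g, i, g] (4 distinct), len 11
add u: window [p, g, u, i, i, p, i, p, g, i, g, u] (4 distinct), len 12
add g: window [p, g, u, i, i, p, i, p, g, i, g, u, g] (4 distinct), len 13
add h: window [g, i, g, u, g, h] (4 distinct), len 6
add h: window [g, i, g, u, g, h, h] (4 distinct), len 7
add g: window [g, i, g, u, g, h, h, g] (4 distinct), len 8
add u: window [g, i, g, u, g, h, h, g, u] (4 distinct), len 9
Longest length with ≤4 distinct: 13.

13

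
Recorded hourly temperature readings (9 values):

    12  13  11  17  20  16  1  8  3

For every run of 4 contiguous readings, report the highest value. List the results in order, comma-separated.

17, 20, 20, 20, 20, 16

Sliding a size-4 window across the 9 values:
(12, 13, 11, 17) → max 17
(13, 11, 17, 20) → max 20
(11, 17, 20, 16) → max 20
(17, 20, 16, 1) → max 20
(20, 16, 1, 8) → max 20
(16, 1, 8, 3) → max 16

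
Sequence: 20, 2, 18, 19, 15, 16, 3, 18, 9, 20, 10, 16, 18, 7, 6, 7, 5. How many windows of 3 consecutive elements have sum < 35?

5

[20, 2, 18] → sum 40
[2, 18, 19] → sum 39
[18, 19, 15] → sum 52
[19, 15, 16] → sum 50
[15, 16, 3] → sum 34  < 35 ✓
[16, 3, 18] → sum 37
[3, 18, 9] → sum 30  < 35 ✓
[18, 9, 20] → sum 47
[9, 20, 10] → sum 39
[20, 10, 16] → sum 46
[10, 16, 18] → sum 44
[16, 18, 7] → sum 41
[18, 7, 6] → sum 31  < 35 ✓
[7, 6, 7] → sum 20  < 35 ✓
[6, 7, 5] → sum 18  < 35 ✓
5 windows satisfy the condition.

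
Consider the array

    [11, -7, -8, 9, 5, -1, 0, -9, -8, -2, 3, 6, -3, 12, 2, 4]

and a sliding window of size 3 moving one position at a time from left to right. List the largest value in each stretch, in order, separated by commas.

[11, -7, -8] → max 11
[-7, -8, 9] → max 9
[-8, 9, 5] → max 9
[9, 5, -1] → max 9
[5, -1, 0] → max 5
[-1, 0, -9] → max 0
[0, -9, -8] → max 0
[-9, -8, -2] → max -2
[-8, -2, 3] → max 3
[-2, 3, 6] → max 6
[3, 6, -3] → max 6
[6, -3, 12] → max 12
[-3, 12, 2] → max 12
[12, 2, 4] → max 12

11, 9, 9, 9, 5, 0, 0, -2, 3, 6, 6, 12, 12, 12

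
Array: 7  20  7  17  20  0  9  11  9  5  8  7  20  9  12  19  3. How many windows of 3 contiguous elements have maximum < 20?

7

(7, 20, 7) → max 20
(20, 7, 17) → max 20
(7, 17, 20) → max 20
(17, 20, 0) → max 20
(20, 0, 9) → max 20
(0, 9, 11) → max 11  < 20 ✓
(9, 11, 9) → max 11  < 20 ✓
(11, 9, 5) → max 11  < 20 ✓
(9, 5, 8) → max 9  < 20 ✓
(5, 8, 7) → max 8  < 20 ✓
(8, 7, 20) → max 20
(7, 20, 9) → max 20
(20, 9, 12) → max 20
(9, 12, 19) → max 19  < 20 ✓
(12, 19, 3) → max 19  < 20 ✓
7 windows satisfy the condition.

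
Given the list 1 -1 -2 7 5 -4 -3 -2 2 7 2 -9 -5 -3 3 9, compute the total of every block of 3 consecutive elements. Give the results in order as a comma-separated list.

-2, 4, 10, 8, -2, -9, -3, 7, 11, 0, -12, -17, -5, 9

(1, -1, -2) → sum -2
(-1, -2, 7) → sum 4
(-2, 7, 5) → sum 10
(7, 5, -4) → sum 8
(5, -4, -3) → sum -2
(-4, -3, -2) → sum -9
(-3, -2, 2) → sum -3
(-2, 2, 7) → sum 7
(2, 7, 2) → sum 11
(7, 2, -9) → sum 0
(2, -9, -5) → sum -12
(-9, -5, -3) → sum -17
(-5, -3, 3) → sum -5
(-3, 3, 9) → sum 9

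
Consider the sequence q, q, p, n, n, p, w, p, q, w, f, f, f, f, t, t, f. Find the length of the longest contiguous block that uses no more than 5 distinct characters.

14

[q] 1 distinct, len 1
[q, q] 1 distinct, len 2
[q, q, p] 2 distinct, len 3
[q, q, p, n] 3 distinct, len 4
[q, q, p, n, n] 3 distinct, len 5
[q, q, p, n, n, p] 3 distinct, len 6
[q, q, p, n, n, p, w] 4 distinct, len 7
[q, q, p, n, n, p, w, p] 4 distinct, len 8
[q, q, p, n, n, p, w, p, q] 4 distinct, len 9
[q, q, p, n, n, p, w, p, q, w] 4 distinct, len 10
[q, q, p, n, n, p, w, p, q, w, f] 5 distinct, len 11
[q, q, p, n, n, p, w, p, q, w, f, f] 5 distinct, len 12
[q, q, p, n, n, p, w, p, q, w, f, f, f] 5 distinct, len 13
[q, q, p, n, n, p, w, p, q, w, f, f, f, f] 5 distinct, len 14
[p, w, p, q, w, f, f, f, f, t] 5 distinct, len 10
[p, w, p, q, w, f, f, f, f, t, t] 5 distinct, len 11
[p, w, p, q, w, f, f, f, f, t, t, f] 5 distinct, len 12
Longest length with ≤5 distinct: 14.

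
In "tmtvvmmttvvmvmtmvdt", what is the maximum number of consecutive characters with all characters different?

4

add t: [t] len 1
add m: [t, m] len 2
add t (repeat t, move left end past it): [m, t] len 2
add v: [m, t, v] len 3
add v (repeat v, move left end past it): [v] len 1
add m: [v, m] len 2
add m (repeat m, move left end past it): [m] len 1
add t: [m, t] len 2
add t (repeat t, move left end past it): [t] len 1
add v: [t, v] len 2
add v (repeat v, move left end past it): [v] len 1
add m: [v, m] len 2
add v (repeat v, move left end past it): [m, v] len 2
add m (repeat m, move left end past it): [v, m] len 2
add t: [v, m, t] len 3
add m (repeat m, move left end past it): [t, m] len 2
add v: [t, m, v] len 3
add d: [t, m, v, d] len 4
add t (repeat t, move left end past it): [m, v, d, t] len 4
Longest all-distinct length: 4.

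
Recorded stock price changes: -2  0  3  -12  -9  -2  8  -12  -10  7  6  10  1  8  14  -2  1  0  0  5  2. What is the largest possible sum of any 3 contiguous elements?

23

[-2, 0, 3] → sum 1
[0, 3, -12] → sum -9
[3, -12, -9] → sum -18
[-12, -9, -2] → sum -23
[-9, -2, 8] → sum -3
[-2, 8, -12] → sum -6
[8, -12, -10] → sum -14
[-12, -10, 7] → sum -15
[-10, 7, 6] → sum 3
[7, 6, 10] → sum 23
[6, 10, 1] → sum 17
[10, 1, 8] → sum 19
[1, 8, 14] → sum 23
[8, 14, -2] → sum 20
[14, -2, 1] → sum 13
[-2, 1, 0] → sum -1
[1, 0, 0] → sum 1
[0, 0, 5] → sum 5
[0, 5, 2] → sum 7
Largest of these is 23.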